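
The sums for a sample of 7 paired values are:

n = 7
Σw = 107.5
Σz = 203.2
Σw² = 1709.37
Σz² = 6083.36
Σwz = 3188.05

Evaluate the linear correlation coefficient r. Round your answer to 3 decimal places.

0.649

r = (nΣwz − ΣwΣz) / √[(nΣw² − (Σw)²)(nΣz² − (Σz)²)]
Numerator: 7×3188.05 − 107.5×203.2 = 472.35
Denominator: √[(11965.59 − 11556.25)(42583.52 − 41290.24)] = √[409.34 × 1293.28] = 727.5928
r = 472.35 / 727.5928 ≈ 0.649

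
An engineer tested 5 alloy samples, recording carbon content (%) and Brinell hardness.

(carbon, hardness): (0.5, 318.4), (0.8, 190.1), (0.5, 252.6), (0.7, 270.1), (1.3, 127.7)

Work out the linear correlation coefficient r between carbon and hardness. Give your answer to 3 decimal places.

n = 5, Σx = 3.8, Σy = 1158.9, Σx² = 3.32, Σy² = 290584.63, Σxy = 792.66
nΣxy − ΣxΣy = 3963.3 − 4403.82 = -440.52
nΣx² − (Σx)² = 16.6 − 14.44 = 2.16; nΣy² − (Σy)² = 1452923.15 − 1343049.21 = 109873.94
r = -440.52 / √(2.16 × 109873.94) = -440.52 / 487.1629 ≈ -0.904

-0.904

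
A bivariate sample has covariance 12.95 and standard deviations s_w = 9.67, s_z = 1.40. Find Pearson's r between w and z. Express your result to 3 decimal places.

0.957

r = Cov(w,z) / (s_w · s_z) = 12.95 / (9.67 × 1.40)
  = 12.95 / 13.5380 ≈ 0.957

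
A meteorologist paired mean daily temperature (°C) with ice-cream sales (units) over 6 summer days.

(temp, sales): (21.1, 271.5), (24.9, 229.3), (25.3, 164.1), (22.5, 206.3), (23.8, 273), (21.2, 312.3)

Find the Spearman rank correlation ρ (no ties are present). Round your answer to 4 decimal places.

-0.6000

Rank temp: 1, 5, 6, 3, 4, 2
Rank sales: 4, 3, 1, 2, 5, 6
d = rank(temp) − rank(sales): -3, 2, 5, 1, -1, -4; Σd² = 56
ρ = 1 − 6Σd² / [n(n²−1)] = 1 − 6×56 / (6×35) = 1 − 336/210 ≈ -0.6000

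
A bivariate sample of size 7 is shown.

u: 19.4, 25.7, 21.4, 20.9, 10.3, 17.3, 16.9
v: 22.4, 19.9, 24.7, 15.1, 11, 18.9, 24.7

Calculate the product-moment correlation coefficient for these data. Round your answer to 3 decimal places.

n = 7, Σu = 131.9, Σv = 136.7, Σu² = 2622.61, Σv² = 2824.17, Σuv = 2647.86
nΣuv − ΣuΣv = 18535.02 − 18030.73 = 504.29
nΣu² − (Σu)² = 18358.27 − 17397.61 = 960.66; nΣv² − (Σv)² = 19769.19 − 18686.89 = 1082.3
r = 504.29 / √(960.66 × 1082.3) = 504.29 / 1019.6677 ≈ 0.495

0.495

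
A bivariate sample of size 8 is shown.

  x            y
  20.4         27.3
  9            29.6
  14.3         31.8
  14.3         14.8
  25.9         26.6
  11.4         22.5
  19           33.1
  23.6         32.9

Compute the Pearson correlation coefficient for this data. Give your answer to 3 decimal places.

n = 8, Σx = 137.9, Σy = 218.6, Σx² = 2624.87, Σy² = 6243.56, Σxy = 3840.48
nΣxy − ΣxΣy = 30723.84 − 30144.94 = 578.9
nΣx² − (Σx)² = 20998.96 − 19016.41 = 1982.55; nΣy² − (Σy)² = 49948.48 − 47785.96 = 2162.52
r = 578.9 / √(1982.55 × 2162.52) = 578.9 / 2070.5806 ≈ 0.280

0.280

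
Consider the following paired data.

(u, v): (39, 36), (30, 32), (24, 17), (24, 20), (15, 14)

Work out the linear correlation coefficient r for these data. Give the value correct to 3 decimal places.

n = 5, Σu = 132, Σv = 119, Σu² = 3798, Σv² = 3205, Σuv = 3462
nΣuv − ΣuΣv = 17310 − 15708 = 1602
nΣu² − (Σu)² = 18990 − 17424 = 1566; nΣv² − (Σv)² = 16025 − 14161 = 1864
r = 1602 / √(1566 × 1864) = 1602 / 1708.5151 ≈ 0.938

0.938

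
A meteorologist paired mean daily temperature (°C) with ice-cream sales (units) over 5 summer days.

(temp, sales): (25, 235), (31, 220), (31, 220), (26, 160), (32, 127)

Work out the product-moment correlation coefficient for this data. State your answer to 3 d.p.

-0.264

n = 5, Σx = 145, Σy = 962, Σx² = 4247, Σy² = 193754, Σxy = 27739
nΣxy − ΣxΣy = 138695 − 139490 = -795
nΣx² − (Σx)² = 21235 − 21025 = 210; nΣy² − (Σy)² = 968770 − 925444 = 43326
r = -795 / √(210 × 43326) = -795 / 3016.3654 ≈ -0.264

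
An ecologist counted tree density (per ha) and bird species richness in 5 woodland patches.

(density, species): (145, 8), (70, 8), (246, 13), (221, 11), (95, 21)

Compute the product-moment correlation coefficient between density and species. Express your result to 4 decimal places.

-0.0823

n = 5, Σx = 777, Σy = 61, Σx² = 144307, Σy² = 859, Σxy = 9344
nΣxy − ΣxΣy = 46720 − 47397 = -677
nΣx² − (Σx)² = 721535 − 603729 = 117806; nΣy² − (Σy)² = 4295 − 3721 = 574
r = -677 / √(117806 × 574) = -677 / 8223.1772 ≈ -0.0823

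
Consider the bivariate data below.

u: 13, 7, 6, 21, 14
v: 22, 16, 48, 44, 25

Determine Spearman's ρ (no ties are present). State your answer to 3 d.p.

Rank u: 3, 2, 1, 5, 4
Rank v: 2, 1, 5, 4, 3
d = rank(u) − rank(v): 1, 1, -4, 1, 1; Σd² = 20
ρ = 1 − 6Σd² / [n(n²−1)] = 1 − 6×20 / (5×24) = 1 − 120/120 ≈ 0.000

0.000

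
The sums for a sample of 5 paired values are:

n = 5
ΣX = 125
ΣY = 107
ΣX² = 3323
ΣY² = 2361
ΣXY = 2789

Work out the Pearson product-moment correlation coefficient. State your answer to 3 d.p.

r = (nΣXY − ΣXΣY) / √[(nΣX² − (ΣX)²)(nΣY² − (ΣY)²)]
Numerator: 5×2789 − 125×107 = 570
Denominator: √[(16615 − 15625)(11805 − 11449)] = √[990 × 356] = 593.6666
r = 570 / 593.6666 ≈ 0.960

0.960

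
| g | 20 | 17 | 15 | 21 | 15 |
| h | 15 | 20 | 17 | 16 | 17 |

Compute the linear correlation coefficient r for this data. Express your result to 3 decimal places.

-0.478

n = 5, Σg = 88, Σh = 85, Σg² = 1580, Σh² = 1459, Σgh = 1486
nΣgh − ΣgΣh = 7430 − 7480 = -50
nΣg² − (Σg)² = 7900 − 7744 = 156; nΣh² − (Σh)² = 7295 − 7225 = 70
r = -50 / √(156 × 70) = -50 / 104.4988 ≈ -0.478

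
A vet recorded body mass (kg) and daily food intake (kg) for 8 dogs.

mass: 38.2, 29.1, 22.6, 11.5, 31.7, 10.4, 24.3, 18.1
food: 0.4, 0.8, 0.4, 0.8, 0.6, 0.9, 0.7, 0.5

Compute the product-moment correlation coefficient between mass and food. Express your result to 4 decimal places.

-0.5563

n = 8, Σx = 185.9, Σy = 5.1, Σx² = 4980.21, Σy² = 3.51, Σxy = 111.24
nΣxy − ΣxΣy = 889.92 − 948.09 = -58.17
nΣx² − (Σx)² = 39841.68 − 34558.81 = 5282.87; nΣy² − (Σy)² = 28.08 − 26.01 = 2.07
r = -58.17 / √(5282.87 × 2.07) = -58.17 / 104.5731 ≈ -0.5563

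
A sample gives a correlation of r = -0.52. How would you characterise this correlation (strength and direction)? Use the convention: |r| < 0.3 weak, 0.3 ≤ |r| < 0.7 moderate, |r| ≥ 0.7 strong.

r = -0.52 < 0 so the relationship is negative.
|r| = 0.52, which falls in the moderate range.

moderate negative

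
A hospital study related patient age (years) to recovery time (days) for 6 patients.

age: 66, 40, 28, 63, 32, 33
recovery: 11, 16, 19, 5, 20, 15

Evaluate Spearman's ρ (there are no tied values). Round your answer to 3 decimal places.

Rank age: 6, 4, 1, 5, 2, 3
Rank recovery: 2, 4, 5, 1, 6, 3
d = rank(age) − rank(recovery): 4, 0, -4, 4, -4, 0; Σd² = 64
ρ = 1 − 6Σd² / [n(n²−1)] = 1 − 6×64 / (6×35) = 1 − 384/210 ≈ -0.829

-0.829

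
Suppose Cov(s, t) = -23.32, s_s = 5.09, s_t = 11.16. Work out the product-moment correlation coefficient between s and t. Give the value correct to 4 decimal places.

-0.4105

r = Cov(s,t) / (s_s · s_t) = -23.32 / (5.09 × 11.16)
  = -23.32 / 56.8044 ≈ -0.4105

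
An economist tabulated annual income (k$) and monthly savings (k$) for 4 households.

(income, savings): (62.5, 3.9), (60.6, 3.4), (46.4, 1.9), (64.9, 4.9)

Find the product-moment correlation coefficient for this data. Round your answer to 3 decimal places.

0.952

n = 4, Σx = 234.4, Σy = 14.1, Σx² = 13943.58, Σy² = 54.39, Σxy = 855.96
nΣxy − ΣxΣy = 3423.84 − 3305.04 = 118.8
nΣx² − (Σx)² = 55774.32 − 54943.36 = 830.96; nΣy² − (Σy)² = 217.56 − 198.81 = 18.75
r = 118.8 / √(830.96 × 18.75) = 118.8 / 124.8219 ≈ 0.952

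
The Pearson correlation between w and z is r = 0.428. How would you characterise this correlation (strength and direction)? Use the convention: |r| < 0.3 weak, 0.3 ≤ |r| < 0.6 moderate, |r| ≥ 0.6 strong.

moderate positive

r = 0.428 > 0 so the relationship is positive.
|r| = 0.428, which falls in the moderate range.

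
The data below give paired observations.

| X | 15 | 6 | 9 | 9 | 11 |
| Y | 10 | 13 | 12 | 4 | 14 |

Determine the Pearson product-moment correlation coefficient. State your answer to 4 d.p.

n = 5, ΣX = 50, ΣY = 53, ΣX² = 544, ΣY² = 625, ΣXY = 526
nΣXY − ΣXΣY = 2630 − 2650 = -20
nΣX² − (ΣX)² = 2720 − 2500 = 220; nΣY² − (ΣY)² = 3125 − 2809 = 316
r = -20 / √(220 × 316) = -20 / 263.6665 ≈ -0.0759

-0.0759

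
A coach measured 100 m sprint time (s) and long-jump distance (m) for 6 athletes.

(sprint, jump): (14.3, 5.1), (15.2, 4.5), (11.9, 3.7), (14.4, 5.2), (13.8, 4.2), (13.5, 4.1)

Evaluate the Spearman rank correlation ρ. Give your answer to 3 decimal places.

0.829

Rank sprint: 4, 6, 1, 5, 3, 2
Rank jump: 5, 4, 1, 6, 3, 2
d = rank(sprint) − rank(jump): -1, 2, 0, -1, 0, 0; Σd² = 6
ρ = 1 − 6Σd² / [n(n²−1)] = 1 − 6×6 / (6×35) = 1 − 36/210 ≈ 0.829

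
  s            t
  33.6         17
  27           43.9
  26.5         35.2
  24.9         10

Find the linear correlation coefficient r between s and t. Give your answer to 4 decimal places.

n = 4, Σs = 112, Σt = 106.1, Σs² = 3180.22, Σt² = 3555.25, Σst = 2938.3
nΣst − ΣsΣt = 11753.2 − 11883.2 = -130
nΣs² − (Σs)² = 12720.88 − 12544 = 176.88; nΣt² − (Σt)² = 14221 − 11257.21 = 2963.79
r = -130 / √(176.88 × 2963.79) = -130 / 724.0409 ≈ -0.1795

-0.1795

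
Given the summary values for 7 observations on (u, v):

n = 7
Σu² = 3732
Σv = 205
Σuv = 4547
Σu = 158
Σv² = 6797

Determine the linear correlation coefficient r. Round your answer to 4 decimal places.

r = (nΣuv − ΣuΣv) / √[(nΣu² − (Σu)²)(nΣv² − (Σv)²)]
Numerator: 7×4547 − 158×205 = -561
Denominator: √[(26124 − 24964)(47579 − 42025)] = √[1160 × 5554] = 2538.2356
r = -561 / 2538.2356 ≈ -0.2210

-0.2210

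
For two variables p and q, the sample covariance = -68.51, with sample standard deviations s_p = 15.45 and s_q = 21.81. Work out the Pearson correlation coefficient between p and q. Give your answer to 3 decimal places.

r = Cov(p,q) / (s_p · s_q) = -68.51 / (15.45 × 21.81)
  = -68.51 / 336.9645 ≈ -0.203

-0.203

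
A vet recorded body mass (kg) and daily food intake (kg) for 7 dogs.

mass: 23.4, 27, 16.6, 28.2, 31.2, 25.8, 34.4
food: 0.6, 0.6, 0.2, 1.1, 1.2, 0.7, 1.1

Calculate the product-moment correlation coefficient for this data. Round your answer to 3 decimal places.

0.910

n = 7, Σx = 186.6, Σy = 5.5, Σx² = 5169.8, Σy² = 5.11, Σxy = 157.92
nΣxy − ΣxΣy = 1105.44 − 1026.3 = 79.14
nΣx² − (Σx)² = 36188.6 − 34819.56 = 1369.04; nΣy² − (Σy)² = 35.77 − 30.25 = 5.52
r = 79.14 / √(1369.04 × 5.52) = 79.14 / 86.9316 ≈ 0.910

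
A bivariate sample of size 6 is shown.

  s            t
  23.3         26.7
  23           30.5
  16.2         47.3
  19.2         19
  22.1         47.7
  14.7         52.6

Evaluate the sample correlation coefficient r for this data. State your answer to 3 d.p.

n = 6, Σs = 118.5, Σt = 223.8, Σs² = 2407.47, Σt² = 9283.48, Σst = 4282.06
nΣst − ΣsΣt = 25692.36 − 26520.3 = -827.94
nΣs² − (Σs)² = 14444.82 − 14042.25 = 402.57; nΣt² − (Σt)² = 55700.88 − 50086.44 = 5614.44
r = -827.94 / √(402.57 × 5614.44) = -827.94 / 1503.3979 ≈ -0.551

-0.551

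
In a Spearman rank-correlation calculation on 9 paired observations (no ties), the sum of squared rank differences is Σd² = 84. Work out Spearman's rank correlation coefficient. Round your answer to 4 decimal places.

ρ = 1 − 6Σd² / [n(n²−1)] = 1 − 6×84 / (9×80)
  = 1 − 504/720 = 1 − 0.70000 ≈ 0.3000

0.3000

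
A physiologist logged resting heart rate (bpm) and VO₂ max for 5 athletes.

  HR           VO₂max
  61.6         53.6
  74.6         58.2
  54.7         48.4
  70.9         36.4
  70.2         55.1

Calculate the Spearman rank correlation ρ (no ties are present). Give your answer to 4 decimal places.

0.4000

Rank HR: 2, 5, 1, 4, 3
Rank VO₂max: 3, 5, 2, 1, 4
d = rank(HR) − rank(VO₂max): -1, 0, -1, 3, -1; Σd² = 12
ρ = 1 − 6Σd² / [n(n²−1)] = 1 − 6×12 / (5×24) = 1 − 72/120 ≈ 0.4000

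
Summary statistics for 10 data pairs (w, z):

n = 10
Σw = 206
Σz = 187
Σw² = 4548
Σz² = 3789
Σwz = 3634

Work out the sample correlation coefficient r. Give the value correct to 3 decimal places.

r = (nΣwz − ΣwΣz) / √[(nΣw² − (Σw)²)(nΣz² − (Σz)²)]
Numerator: 10×3634 − 206×187 = -2182
Denominator: √[(45480 − 42436)(37890 − 34969)] = √[3044 × 2921] = 2981.8659
r = -2182 / 2981.8659 ≈ -0.732

-0.732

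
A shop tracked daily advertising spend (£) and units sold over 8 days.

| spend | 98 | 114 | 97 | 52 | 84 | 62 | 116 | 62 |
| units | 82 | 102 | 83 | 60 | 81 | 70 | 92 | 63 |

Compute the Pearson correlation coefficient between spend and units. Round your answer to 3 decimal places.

0.956

n = 8, Σx = 685, Σy = 633, Σx² = 62913, Σy² = 51511, Σxy = 56557
nΣxy − ΣxΣy = 452456 − 433605 = 18851
nΣx² − (Σx)² = 503304 − 469225 = 34079; nΣy² − (Σy)² = 412088 − 400689 = 11399
r = 18851 / √(34079 × 11399) = 18851 / 19709.5541 ≈ 0.956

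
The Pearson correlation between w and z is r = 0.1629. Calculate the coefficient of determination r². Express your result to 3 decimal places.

0.027

r² = (0.1629)² = 0.027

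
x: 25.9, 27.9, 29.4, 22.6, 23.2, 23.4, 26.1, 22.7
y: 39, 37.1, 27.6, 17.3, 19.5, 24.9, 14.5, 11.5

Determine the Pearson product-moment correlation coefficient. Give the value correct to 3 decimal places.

0.592

n = 8, Σx = 201.2, Σy = 191.4, Σx² = 5106.64, Σy² = 5301.22, Σxy = 4922.17
nΣxy − ΣxΣy = 39377.36 − 38509.68 = 867.68
nΣx² − (Σx)² = 40853.12 − 40481.44 = 371.68; nΣy² − (Σy)² = 42409.76 − 36633.96 = 5775.8
r = 867.68 / √(371.68 × 5775.8) = 867.68 / 1465.1789 ≈ 0.592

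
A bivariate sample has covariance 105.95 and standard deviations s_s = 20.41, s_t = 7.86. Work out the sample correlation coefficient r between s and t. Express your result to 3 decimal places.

0.660

r = Cov(s,t) / (s_s · s_t) = 105.95 / (20.41 × 7.86)
  = 105.95 / 160.4226 ≈ 0.660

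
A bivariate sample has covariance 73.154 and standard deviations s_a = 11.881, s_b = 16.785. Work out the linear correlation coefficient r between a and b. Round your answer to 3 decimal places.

0.367

r = Cov(a,b) / (s_a · s_b) = 73.154 / (11.881 × 16.785)
  = 73.154 / 199.4226 ≈ 0.367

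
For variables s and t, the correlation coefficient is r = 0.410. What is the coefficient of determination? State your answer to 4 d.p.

r² = (0.410)² = 0.1681

0.1681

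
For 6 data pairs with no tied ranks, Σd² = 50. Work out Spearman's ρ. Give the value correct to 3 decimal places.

-0.429

ρ = 1 − 6Σd² / [n(n²−1)] = 1 − 6×50 / (6×35)
  = 1 − 300/210 = 1 − 1.4286 ≈ -0.429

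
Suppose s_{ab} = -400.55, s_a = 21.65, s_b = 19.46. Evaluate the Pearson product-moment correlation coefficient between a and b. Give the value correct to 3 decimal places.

r = Cov(a,b) / (s_a · s_b) = -400.55 / (21.65 × 19.46)
  = -400.55 / 421.3090 ≈ -0.951

-0.951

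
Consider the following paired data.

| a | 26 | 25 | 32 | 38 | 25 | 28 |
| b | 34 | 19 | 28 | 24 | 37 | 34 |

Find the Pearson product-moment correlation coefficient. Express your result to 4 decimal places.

-0.3376

n = 6, Σa = 174, Σb = 176, Σa² = 5178, Σb² = 5402, Σab = 5044
nΣab − ΣaΣb = 30264 − 30624 = -360
nΣa² − (Σa)² = 31068 − 30276 = 792; nΣb² − (Σb)² = 32412 − 30976 = 1436
r = -360 / √(792 × 1436) = -360 / 1066.4483 ≈ -0.3376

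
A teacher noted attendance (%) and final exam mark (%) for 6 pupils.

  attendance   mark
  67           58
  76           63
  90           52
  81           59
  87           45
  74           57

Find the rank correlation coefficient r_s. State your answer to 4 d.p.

Rank attendance: 1, 3, 6, 4, 5, 2
Rank mark: 4, 6, 2, 5, 1, 3
d = rank(attendance) − rank(mark): -3, -3, 4, -1, 4, -1; Σd² = 52
ρ = 1 − 6Σd² / [n(n²−1)] = 1 − 6×52 / (6×35) = 1 − 312/210 ≈ -0.4857

-0.4857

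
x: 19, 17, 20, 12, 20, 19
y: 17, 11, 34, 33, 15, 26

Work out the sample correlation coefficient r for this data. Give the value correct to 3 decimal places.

n = 6, Σx = 107, Σy = 136, Σx² = 1955, Σy² = 3556, Σxy = 2380
nΣxy − ΣxΣy = 14280 − 14552 = -272
nΣx² − (Σx)² = 11730 − 11449 = 281; nΣy² − (Σy)² = 21336 − 18496 = 2840
r = -272 / √(281 × 2840) = -272 / 893.3308 ≈ -0.304

-0.304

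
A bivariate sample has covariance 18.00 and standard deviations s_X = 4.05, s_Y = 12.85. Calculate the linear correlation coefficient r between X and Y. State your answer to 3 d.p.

0.346

r = Cov(X,Y) / (s_X · s_Y) = 18.00 / (4.05 × 12.85)
  = 18.00 / 52.0425 ≈ 0.346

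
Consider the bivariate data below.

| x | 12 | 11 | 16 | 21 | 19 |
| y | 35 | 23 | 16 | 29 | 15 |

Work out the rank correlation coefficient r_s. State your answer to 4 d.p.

-0.2000

Rank x: 2, 1, 3, 5, 4
Rank y: 5, 3, 2, 4, 1
d = rank(x) − rank(y): -3, -2, 1, 1, 3; Σd² = 24
ρ = 1 − 6Σd² / [n(n²−1)] = 1 − 6×24 / (5×24) = 1 − 144/120 ≈ -0.2000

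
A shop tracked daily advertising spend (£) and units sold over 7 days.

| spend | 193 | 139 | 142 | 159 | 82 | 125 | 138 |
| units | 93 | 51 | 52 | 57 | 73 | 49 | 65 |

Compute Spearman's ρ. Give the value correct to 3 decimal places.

Rank spend: 7, 4, 5, 6, 1, 2, 3
Rank units: 7, 2, 3, 4, 6, 1, 5
d = rank(spend) − rank(units): 0, 2, 2, 2, -5, 1, -2; Σd² = 42
ρ = 1 − 6Σd² / [n(n²−1)] = 1 − 6×42 / (7×48) = 1 − 252/336 ≈ 0.250

0.250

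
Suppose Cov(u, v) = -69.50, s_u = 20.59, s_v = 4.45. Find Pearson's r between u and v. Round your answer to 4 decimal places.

-0.7585

r = Cov(u,v) / (s_u · s_v) = -69.50 / (20.59 × 4.45)
  = -69.50 / 91.6255 ≈ -0.7585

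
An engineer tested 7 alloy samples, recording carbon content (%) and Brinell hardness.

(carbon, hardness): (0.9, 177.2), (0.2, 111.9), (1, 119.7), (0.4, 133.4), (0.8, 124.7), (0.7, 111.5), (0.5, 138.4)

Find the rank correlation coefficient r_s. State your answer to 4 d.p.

0.1786

Rank carbon: 6, 1, 7, 2, 5, 4, 3
Rank hardness: 7, 2, 3, 5, 4, 1, 6
d = rank(carbon) − rank(hardness): -1, -1, 4, -3, 1, 3, -3; Σd² = 46
ρ = 1 − 6Σd² / [n(n²−1)] = 1 − 6×46 / (7×48) = 1 − 276/336 ≈ 0.1786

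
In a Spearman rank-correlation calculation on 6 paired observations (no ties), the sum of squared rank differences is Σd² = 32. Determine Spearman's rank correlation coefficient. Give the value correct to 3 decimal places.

ρ = 1 − 6Σd² / [n(n²−1)] = 1 − 6×32 / (6×35)
  = 1 − 192/210 = 1 − 0.9143 ≈ 0.086

0.086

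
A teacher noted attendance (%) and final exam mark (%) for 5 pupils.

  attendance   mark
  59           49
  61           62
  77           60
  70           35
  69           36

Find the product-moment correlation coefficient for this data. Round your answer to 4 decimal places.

n = 5, Σx = 336, Σy = 242, Σx² = 22792, Σy² = 12366, Σxy = 16227
nΣxy − ΣxΣy = 81135 − 81312 = -177
nΣx² − (Σx)² = 113960 − 112896 = 1064; nΣy² − (Σy)² = 61830 − 58564 = 3266
r = -177 / √(1064 × 3266) = -177 / 1864.1416 ≈ -0.0949

-0.0949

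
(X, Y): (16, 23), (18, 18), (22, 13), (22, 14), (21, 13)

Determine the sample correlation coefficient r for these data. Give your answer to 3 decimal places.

-0.965

n = 5, ΣX = 99, ΣY = 81, ΣX² = 1989, ΣY² = 1387, ΣXY = 1559
nΣXY − ΣXΣY = 7795 − 8019 = -224
nΣX² − (ΣX)² = 9945 − 9801 = 144; nΣY² − (ΣY)² = 6935 − 6561 = 374
r = -224 / √(144 × 374) = -224 / 232.0690 ≈ -0.965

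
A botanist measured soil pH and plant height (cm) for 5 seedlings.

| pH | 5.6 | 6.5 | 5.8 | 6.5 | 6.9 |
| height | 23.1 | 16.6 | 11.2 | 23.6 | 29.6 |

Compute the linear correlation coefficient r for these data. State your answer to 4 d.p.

0.5347

n = 5, Σx = 31.3, Σy = 104.1, Σx² = 197.11, Σy² = 2367.73, Σxy = 659.86
nΣxy − ΣxΣy = 3299.3 − 3258.33 = 40.97
nΣx² − (Σx)² = 985.55 − 979.69 = 5.86; nΣy² − (Σy)² = 11838.65 − 10836.81 = 1001.84
r = 40.97 / √(5.86 × 1001.84) = 40.97 / 76.6210 ≈ 0.5347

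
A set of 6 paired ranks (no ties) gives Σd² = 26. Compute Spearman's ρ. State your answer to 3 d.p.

0.257

ρ = 1 − 6Σd² / [n(n²−1)] = 1 − 6×26 / (6×35)
  = 1 − 156/210 = 1 − 0.7429 ≈ 0.257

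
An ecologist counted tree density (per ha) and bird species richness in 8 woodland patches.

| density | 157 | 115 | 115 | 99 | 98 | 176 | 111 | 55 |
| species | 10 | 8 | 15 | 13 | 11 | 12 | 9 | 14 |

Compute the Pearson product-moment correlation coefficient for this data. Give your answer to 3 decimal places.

n = 8, Σx = 926, Σy = 92, Σx² = 116826, Σy² = 1100, Σxy = 10461
nΣxy − ΣxΣy = 83688 − 85192 = -1504
nΣx² − (Σx)² = 934608 − 857476 = 77132; nΣy² − (Σy)² = 8800 − 8464 = 336
r = -1504 / √(77132 × 336) = -1504 / 5090.8105 ≈ -0.295

-0.295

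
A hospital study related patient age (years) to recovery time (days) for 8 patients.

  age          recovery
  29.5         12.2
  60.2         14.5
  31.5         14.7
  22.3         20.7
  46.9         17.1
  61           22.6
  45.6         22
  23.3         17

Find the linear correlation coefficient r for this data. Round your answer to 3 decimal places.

n = 8, Σx = 320.3, Σy = 140.8, Σx² = 14526.69, Σy² = 2579.84, Σxy = 5737.35
nΣxy − ΣxΣy = 45898.8 − 45098.24 = 800.56
nΣx² − (Σx)² = 116213.52 − 102592.09 = 13621.43; nΣy² − (Σy)² = 20638.72 − 19824.64 = 814.08
r = 800.56 / √(13621.43 × 814.08) = 800.56 / 3330.0051 ≈ 0.240

0.240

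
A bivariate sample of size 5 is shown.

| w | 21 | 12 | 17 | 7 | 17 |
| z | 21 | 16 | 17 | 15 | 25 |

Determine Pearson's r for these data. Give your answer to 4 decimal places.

0.6782

n = 5, Σw = 74, Σz = 94, Σw² = 1212, Σz² = 1836, Σwz = 1452
nΣwz − ΣwΣz = 7260 − 6956 = 304
nΣw² − (Σw)² = 6060 − 5476 = 584; nΣz² − (Σz)² = 9180 − 8836 = 344
r = 304 / √(584 × 344) = 304 / 448.2142 ≈ 0.6782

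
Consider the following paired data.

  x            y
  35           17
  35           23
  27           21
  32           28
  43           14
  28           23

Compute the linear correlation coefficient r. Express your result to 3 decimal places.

n = 6, Σx = 200, Σy = 126, Σx² = 6836, Σy² = 2768, Σxy = 4109
nΣxy − ΣxΣy = 24654 − 25200 = -546
nΣx² − (Σx)² = 41016 − 40000 = 1016; nΣy² − (Σy)² = 16608 − 15876 = 732
r = -546 / √(1016 × 732) = -546 / 862.3874 ≈ -0.633

-0.633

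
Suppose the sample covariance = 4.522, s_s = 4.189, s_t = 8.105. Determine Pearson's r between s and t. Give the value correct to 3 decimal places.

r = Cov(s,t) / (s_s · s_t) = 4.522 / (4.189 × 8.105)
  = 4.522 / 33.9518 ≈ 0.133

0.133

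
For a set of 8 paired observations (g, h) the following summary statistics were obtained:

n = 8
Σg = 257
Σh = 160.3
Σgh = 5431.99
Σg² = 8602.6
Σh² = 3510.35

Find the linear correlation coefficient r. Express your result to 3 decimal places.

0.878

r = (nΣgh − ΣgΣh) / √[(nΣg² − (Σg)²)(nΣh² − (Σh)²)]
Numerator: 8×5431.99 − 257×160.3 = 2258.82
Denominator: √[(68820.8 − 66049)(28082.8 − 25696.09)] = √[2771.8 × 2386.71] = 2572.0581
r = 2258.82 / 2572.0581 ≈ 0.878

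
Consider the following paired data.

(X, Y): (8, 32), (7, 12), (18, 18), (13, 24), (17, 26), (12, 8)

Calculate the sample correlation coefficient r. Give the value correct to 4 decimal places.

n = 6, ΣX = 75, ΣY = 120, ΣX² = 1039, ΣY² = 2808, ΣXY = 1514
nΣXY − ΣXΣY = 9084 − 9000 = 84
nΣX² − (ΣX)² = 6234 − 5625 = 609; nΣY² − (ΣY)² = 16848 − 14400 = 2448
r = 84 / √(609 × 2448) = 84 / 1220.9963 ≈ 0.0688

0.0688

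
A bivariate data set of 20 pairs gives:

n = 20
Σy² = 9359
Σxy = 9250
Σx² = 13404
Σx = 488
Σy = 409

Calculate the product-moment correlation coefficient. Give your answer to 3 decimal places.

-0.598

r = (nΣxy − ΣxΣy) / √[(nΣx² − (Σx)²)(nΣy² − (Σy)²)]
Numerator: 20×9250 − 488×409 = -14592
Denominator: √[(268080 − 238144)(187180 − 167281)] = √[29936 × 19899] = 24406.8938
r = -14592 / 24406.8938 ≈ -0.598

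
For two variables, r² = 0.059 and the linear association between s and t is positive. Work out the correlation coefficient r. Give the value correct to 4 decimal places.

0.2429

|r| = √0.059 = 0.2429
The association is positive, so r = 0.2429.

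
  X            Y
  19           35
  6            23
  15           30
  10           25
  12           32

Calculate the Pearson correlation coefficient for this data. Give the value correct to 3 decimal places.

0.912

n = 5, ΣX = 62, ΣY = 145, ΣX² = 866, ΣY² = 4303, ΣXY = 1887
nΣXY − ΣXΣY = 9435 − 8990 = 445
nΣX² − (ΣX)² = 4330 − 3844 = 486; nΣY² − (ΣY)² = 21515 − 21025 = 490
r = 445 / √(486 × 490) = 445 / 487.9959 ≈ 0.912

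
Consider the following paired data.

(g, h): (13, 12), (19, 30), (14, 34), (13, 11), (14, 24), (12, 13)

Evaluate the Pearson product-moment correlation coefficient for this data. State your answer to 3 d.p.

0.645

n = 6, Σg = 85, Σh = 124, Σg² = 1235, Σh² = 3066, Σgh = 1837
nΣgh − ΣgΣh = 11022 − 10540 = 482
nΣg² − (Σg)² = 7410 − 7225 = 185; nΣh² − (Σh)² = 18396 − 15376 = 3020
r = 482 / √(185 × 3020) = 482 / 747.4624 ≈ 0.645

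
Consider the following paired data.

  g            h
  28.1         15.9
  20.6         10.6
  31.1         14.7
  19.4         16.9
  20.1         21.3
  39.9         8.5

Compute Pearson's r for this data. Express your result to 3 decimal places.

n = 6, Σg = 159.2, Σh = 87.9, Σg² = 4553.56, Σh² = 1392.81, Σgh = 2217.46
nΣgh − ΣgΣh = 13304.76 − 13993.68 = -688.92
nΣg² − (Σg)² = 27321.36 − 25344.64 = 1976.72; nΣh² − (Σh)² = 8356.86 − 7726.41 = 630.45
r = -688.92 / √(1976.72 × 630.45) = -688.92 / 1116.3436 ≈ -0.617

-0.617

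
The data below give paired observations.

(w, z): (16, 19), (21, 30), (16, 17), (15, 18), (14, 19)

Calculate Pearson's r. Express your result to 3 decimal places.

n = 5, Σw = 82, Σz = 103, Σw² = 1374, Σz² = 2235, Σwz = 1742
nΣwz − ΣwΣz = 8710 − 8446 = 264
nΣw² − (Σw)² = 6870 − 6724 = 146; nΣz² − (Σz)² = 11175 − 10609 = 566
r = 264 / √(146 × 566) = 264 / 287.4648 ≈ 0.918

0.918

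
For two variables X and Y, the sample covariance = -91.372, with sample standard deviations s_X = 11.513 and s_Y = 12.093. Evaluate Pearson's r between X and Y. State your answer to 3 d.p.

r = Cov(X,Y) / (s_X · s_Y) = -91.372 / (11.513 × 12.093)
  = -91.372 / 139.2267 ≈ -0.656

-0.656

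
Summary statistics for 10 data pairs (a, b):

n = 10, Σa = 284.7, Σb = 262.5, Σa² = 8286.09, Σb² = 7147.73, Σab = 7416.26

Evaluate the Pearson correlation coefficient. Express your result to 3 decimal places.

-0.265

r = (nΣab − ΣaΣb) / √[(nΣa² − (Σa)²)(nΣb² − (Σb)²)]
Numerator: 10×7416.26 − 284.7×262.5 = -571.15
Denominator: √[(82860.9 − 81054.09)(71477.3 − 68906.25)] = √[1806.81 × 2571.05] = 2155.3187
r = -571.15 / 2155.3187 ≈ -0.265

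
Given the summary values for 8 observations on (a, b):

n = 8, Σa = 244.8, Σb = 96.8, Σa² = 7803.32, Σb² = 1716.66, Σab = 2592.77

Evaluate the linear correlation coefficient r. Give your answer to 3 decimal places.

-0.895

r = (nΣab − ΣaΣb) / √[(nΣa² − (Σa)²)(nΣb² − (Σb)²)]
Numerator: 8×2592.77 − 244.8×96.8 = -2954.48
Denominator: √[(62426.56 − 59927.04)(13733.28 − 9370.24)] = √[2499.52 × 4363.04] = 3302.3485
r = -2954.48 / 3302.3485 ≈ -0.895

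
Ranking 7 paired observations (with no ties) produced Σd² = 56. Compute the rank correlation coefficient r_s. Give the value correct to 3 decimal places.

ρ = 1 − 6Σd² / [n(n²−1)] = 1 − 6×56 / (7×48)
  = 1 − 336/336 = 1 − 1.0000 ≈ 0.000

0.000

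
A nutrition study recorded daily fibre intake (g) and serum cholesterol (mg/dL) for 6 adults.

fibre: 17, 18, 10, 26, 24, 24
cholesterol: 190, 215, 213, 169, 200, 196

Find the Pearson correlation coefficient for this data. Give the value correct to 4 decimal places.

-0.6601

n = 6, Σx = 119, Σy = 1183, Σx² = 2541, Σy² = 234671, Σxy = 23128
nΣxy − ΣxΣy = 138768 − 140777 = -2009
nΣx² − (Σx)² = 15246 − 14161 = 1085; nΣy² − (Σy)² = 1408026 − 1399489 = 8537
r = -2009 / √(1085 × 8537) = -2009 / 3043.4594 ≈ -0.6601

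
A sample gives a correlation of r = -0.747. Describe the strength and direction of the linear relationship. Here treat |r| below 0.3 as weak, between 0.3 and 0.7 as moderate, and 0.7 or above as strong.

strong negative

r = -0.747 < 0 so the relationship is negative.
|r| = 0.747, which falls in the strong range.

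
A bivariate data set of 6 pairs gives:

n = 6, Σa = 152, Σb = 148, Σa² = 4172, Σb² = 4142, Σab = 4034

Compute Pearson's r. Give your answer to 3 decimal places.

0.716

r = (nΣab − ΣaΣb) / √[(nΣa² − (Σa)²)(nΣb² − (Σb)²)]
Numerator: 6×4034 − 152×148 = 1708
Denominator: √[(25032 − 23104)(24852 − 21904)] = √[1928 × 2948] = 2384.0604
r = 1708 / 2384.0604 ≈ 0.716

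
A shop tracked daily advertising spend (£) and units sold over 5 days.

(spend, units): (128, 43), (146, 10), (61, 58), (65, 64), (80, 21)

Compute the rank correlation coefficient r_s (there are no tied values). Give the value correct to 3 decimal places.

Rank spend: 4, 5, 1, 2, 3
Rank units: 3, 1, 4, 5, 2
d = rank(spend) − rank(units): 1, 4, -3, -3, 1; Σd² = 36
ρ = 1 − 6Σd² / [n(n²−1)] = 1 − 6×36 / (5×24) = 1 − 216/120 ≈ -0.800

-0.800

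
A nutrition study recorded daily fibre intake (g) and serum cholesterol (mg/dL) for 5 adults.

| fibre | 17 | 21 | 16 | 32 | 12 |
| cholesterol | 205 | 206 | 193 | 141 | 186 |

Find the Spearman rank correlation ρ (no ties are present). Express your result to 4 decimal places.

0.0000

Rank fibre: 3, 4, 2, 5, 1
Rank cholesterol: 4, 5, 3, 1, 2
d = rank(fibre) − rank(cholesterol): -1, -1, -1, 4, -1; Σd² = 20
ρ = 1 − 6Σd² / [n(n²−1)] = 1 − 6×20 / (5×24) = 1 − 120/120 ≈ 0.0000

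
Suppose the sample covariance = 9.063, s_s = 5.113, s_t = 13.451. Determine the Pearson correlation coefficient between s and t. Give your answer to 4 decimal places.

r = Cov(s,t) / (s_s · s_t) = 9.063 / (5.113 × 13.451)
  = 9.063 / 68.7750 ≈ 0.1318

0.1318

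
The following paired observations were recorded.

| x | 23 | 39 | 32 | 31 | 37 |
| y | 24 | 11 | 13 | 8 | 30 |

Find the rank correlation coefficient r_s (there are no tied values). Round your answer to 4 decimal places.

Rank x: 1, 5, 3, 2, 4
Rank y: 4, 2, 3, 1, 5
d = rank(x) − rank(y): -3, 3, 0, 1, -1; Σd² = 20
ρ = 1 − 6Σd² / [n(n²−1)] = 1 − 6×20 / (5×24) = 1 − 120/120 ≈ 0.0000

0.0000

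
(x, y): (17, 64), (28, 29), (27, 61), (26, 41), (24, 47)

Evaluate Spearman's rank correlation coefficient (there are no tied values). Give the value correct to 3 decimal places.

-0.700

Rank x: 1, 5, 4, 3, 2
Rank y: 5, 1, 4, 2, 3
d = rank(x) − rank(y): -4, 4, 0, 1, -1; Σd² = 34
ρ = 1 − 6Σd² / [n(n²−1)] = 1 − 6×34 / (5×24) = 1 − 204/120 ≈ -0.700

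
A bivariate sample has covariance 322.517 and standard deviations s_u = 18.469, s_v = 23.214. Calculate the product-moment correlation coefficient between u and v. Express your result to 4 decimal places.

r = Cov(u,v) / (s_u · s_v) = 322.517 / (18.469 × 23.214)
  = 322.517 / 428.7394 ≈ 0.7522

0.7522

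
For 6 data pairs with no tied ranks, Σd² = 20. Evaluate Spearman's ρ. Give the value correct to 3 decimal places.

0.429

ρ = 1 − 6Σd² / [n(n²−1)] = 1 − 6×20 / (6×35)
  = 1 − 120/210 = 1 − 0.5714 ≈ 0.429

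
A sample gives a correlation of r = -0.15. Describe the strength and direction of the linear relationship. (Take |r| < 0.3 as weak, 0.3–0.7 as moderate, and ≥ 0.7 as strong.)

r = -0.15 < 0 so the relationship is negative.
|r| = 0.15, which falls in the weak range.

weak negative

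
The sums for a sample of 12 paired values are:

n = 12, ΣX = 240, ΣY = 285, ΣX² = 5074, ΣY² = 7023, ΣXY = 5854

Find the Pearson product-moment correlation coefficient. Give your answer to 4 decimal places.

0.5835

r = (nΣXY − ΣXΣY) / √[(nΣX² − (ΣX)²)(nΣY² − (ΣY)²)]
Numerator: 12×5854 − 240×285 = 1848
Denominator: √[(60888 − 57600)(84276 − 81225)] = √[3288 × 3051] = 3167.2840
r = 1848 / 3167.2840 ≈ 0.5835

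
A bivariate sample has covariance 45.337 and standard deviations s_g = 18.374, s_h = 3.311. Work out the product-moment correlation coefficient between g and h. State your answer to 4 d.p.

0.7452

r = Cov(g,h) / (s_g · s_h) = 45.337 / (18.374 × 3.311)
  = 45.337 / 60.8363 ≈ 0.7452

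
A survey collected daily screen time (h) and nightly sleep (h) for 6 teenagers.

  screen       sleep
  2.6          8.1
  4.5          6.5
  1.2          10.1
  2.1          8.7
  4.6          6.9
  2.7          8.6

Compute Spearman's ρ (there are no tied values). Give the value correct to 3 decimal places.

Rank screen: 3, 5, 1, 2, 6, 4
Rank sleep: 3, 1, 6, 5, 2, 4
d = rank(screen) − rank(sleep): 0, 4, -5, -3, 4, 0; Σd² = 66
ρ = 1 − 6Σd² / [n(n²−1)] = 1 − 6×66 / (6×35) = 1 − 396/210 ≈ -0.886

-0.886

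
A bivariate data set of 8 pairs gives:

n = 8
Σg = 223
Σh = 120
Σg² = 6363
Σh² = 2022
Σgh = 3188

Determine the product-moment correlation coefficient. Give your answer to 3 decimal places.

-0.869

r = (nΣgh − ΣgΣh) / √[(nΣg² − (Σg)²)(nΣh² − (Σh)²)]
Numerator: 8×3188 − 223×120 = -1256
Denominator: √[(50904 − 49729)(16176 − 14400)] = √[1175 × 1776] = 1444.5761
r = -1256 / 1444.5761 ≈ -0.869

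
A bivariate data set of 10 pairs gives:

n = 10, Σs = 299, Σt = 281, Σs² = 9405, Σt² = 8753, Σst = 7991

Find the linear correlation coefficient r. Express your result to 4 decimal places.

r = (nΣst − ΣsΣt) / √[(nΣs² − (Σs)²)(nΣt² − (Σt)²)]
Numerator: 10×7991 − 299×281 = -4109
Denominator: √[(94050 − 89401)(87530 − 78961)] = √[4649 × 8569] = 6311.6781
r = -4109 / 6311.6781 ≈ -0.6510

-0.6510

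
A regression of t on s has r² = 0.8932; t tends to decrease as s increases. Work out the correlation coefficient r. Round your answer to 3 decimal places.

|r| = √0.8932 = 0.945
The association is negative, so r = −0.945.

-0.945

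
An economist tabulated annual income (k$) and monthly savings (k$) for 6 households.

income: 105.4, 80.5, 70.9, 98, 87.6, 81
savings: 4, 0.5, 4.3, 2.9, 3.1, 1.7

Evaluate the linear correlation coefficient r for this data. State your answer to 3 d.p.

0.230

n = 6, Σx = 523.4, Σy = 16.5, Σx² = 46454.98, Σy² = 55.65, Σxy = 1460.18
nΣxy − ΣxΣy = 8761.08 − 8636.1 = 124.98
nΣx² − (Σx)² = 278729.88 − 273947.56 = 4782.32; nΣy² − (Σy)² = 333.9 − 272.25 = 61.65
r = 124.98 / √(4782.32 × 61.65) = 124.98 / 542.9825 ≈ 0.230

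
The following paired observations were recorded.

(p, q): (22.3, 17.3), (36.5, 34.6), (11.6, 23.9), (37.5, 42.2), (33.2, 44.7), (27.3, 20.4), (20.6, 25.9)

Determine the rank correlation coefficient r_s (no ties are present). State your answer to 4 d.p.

Rank p: 3, 6, 1, 7, 5, 4, 2
Rank q: 1, 5, 3, 6, 7, 2, 4
d = rank(p) − rank(q): 2, 1, -2, 1, -2, 2, -2; Σd² = 22
ρ = 1 − 6Σd² / [n(n²−1)] = 1 − 6×22 / (7×48) = 1 − 132/336 ≈ 0.6071

0.6071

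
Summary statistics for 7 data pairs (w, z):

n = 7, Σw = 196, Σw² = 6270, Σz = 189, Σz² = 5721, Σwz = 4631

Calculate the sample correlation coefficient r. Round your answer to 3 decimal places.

r = (nΣwz − ΣwΣz) / √[(nΣw² − (Σw)²)(nΣz² − (Σz)²)]
Numerator: 7×4631 − 196×189 = -4627
Denominator: √[(43890 − 38416)(40047 − 35721)] = √[5474 × 4326] = 4866.2639
r = -4627 / 4866.2639 ≈ -0.951

-0.951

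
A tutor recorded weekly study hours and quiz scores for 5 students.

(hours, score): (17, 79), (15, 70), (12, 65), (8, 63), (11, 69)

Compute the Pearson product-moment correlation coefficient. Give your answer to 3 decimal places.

0.881

n = 5, Σx = 63, Σy = 346, Σx² = 843, Σy² = 24096, Σxy = 4436
nΣxy − ΣxΣy = 22180 − 21798 = 382
nΣx² − (Σx)² = 4215 − 3969 = 246; nΣy² − (Σy)² = 120480 − 119716 = 764
r = 382 / √(246 × 764) = 382 / 433.5251 ≈ 0.881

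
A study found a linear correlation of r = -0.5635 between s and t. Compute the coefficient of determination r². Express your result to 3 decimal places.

r² = (-0.5635)² = 0.318

0.318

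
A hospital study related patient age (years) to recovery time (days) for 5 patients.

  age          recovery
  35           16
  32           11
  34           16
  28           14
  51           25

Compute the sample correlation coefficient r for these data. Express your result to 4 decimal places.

0.9294

n = 5, Σx = 180, Σy = 82, Σx² = 6790, Σy² = 1454, Σxy = 3123
nΣxy − ΣxΣy = 15615 − 14760 = 855
nΣx² − (Σx)² = 33950 − 32400 = 1550; nΣy² − (Σy)² = 7270 − 6724 = 546
r = 855 / √(1550 × 546) = 855 / 919.9457 ≈ 0.9294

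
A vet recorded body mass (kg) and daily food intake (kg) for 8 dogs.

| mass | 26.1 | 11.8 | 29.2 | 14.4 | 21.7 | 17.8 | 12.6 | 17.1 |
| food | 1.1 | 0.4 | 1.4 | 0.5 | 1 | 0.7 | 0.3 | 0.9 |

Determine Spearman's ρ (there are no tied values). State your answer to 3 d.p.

Rank mass: 7, 1, 8, 3, 6, 5, 2, 4
Rank food: 7, 2, 8, 3, 6, 4, 1, 5
d = rank(mass) − rank(food): 0, -1, 0, 0, 0, 1, 1, -1; Σd² = 4
ρ = 1 − 6Σd² / [n(n²−1)] = 1 − 6×4 / (8×63) = 1 − 24/504 ≈ 0.952

0.952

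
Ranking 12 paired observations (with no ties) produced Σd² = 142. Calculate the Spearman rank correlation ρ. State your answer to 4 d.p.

0.5035

ρ = 1 − 6Σd² / [n(n²−1)] = 1 − 6×142 / (12×143)
  = 1 − 852/1716 = 1 − 0.49650 ≈ 0.5035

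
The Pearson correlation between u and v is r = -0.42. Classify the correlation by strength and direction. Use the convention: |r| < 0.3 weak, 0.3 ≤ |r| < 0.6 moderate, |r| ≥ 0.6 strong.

r = -0.42 < 0 so the relationship is negative.
|r| = 0.42, which falls in the moderate range.

moderate negative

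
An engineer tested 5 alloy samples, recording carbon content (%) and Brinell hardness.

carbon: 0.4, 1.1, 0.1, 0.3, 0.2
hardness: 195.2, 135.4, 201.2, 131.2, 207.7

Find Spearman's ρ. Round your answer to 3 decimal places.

-0.600

Rank carbon: 4, 5, 1, 3, 2
Rank hardness: 3, 2, 4, 1, 5
d = rank(carbon) − rank(hardness): 1, 3, -3, 2, -3; Σd² = 32
ρ = 1 − 6Σd² / [n(n²−1)] = 1 − 6×32 / (5×24) = 1 − 192/120 ≈ -0.600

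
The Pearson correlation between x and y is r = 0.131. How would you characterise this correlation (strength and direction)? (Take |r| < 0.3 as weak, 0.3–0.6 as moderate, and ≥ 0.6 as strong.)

weak positive

r = 0.131 > 0 so the relationship is positive.
|r| = 0.131, which falls in the weak range.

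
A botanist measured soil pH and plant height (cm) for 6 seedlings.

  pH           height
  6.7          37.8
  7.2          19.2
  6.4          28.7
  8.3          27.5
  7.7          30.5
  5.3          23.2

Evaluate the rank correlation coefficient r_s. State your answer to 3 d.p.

Rank pH: 3, 4, 2, 6, 5, 1
Rank height: 6, 1, 4, 3, 5, 2
d = rank(pH) − rank(height): -3, 3, -2, 3, 0, -1; Σd² = 32
ρ = 1 − 6Σd² / [n(n²−1)] = 1 − 6×32 / (6×35) = 1 − 192/210 ≈ 0.086

0.086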